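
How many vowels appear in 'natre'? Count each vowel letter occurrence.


Scanning each character of 'natre':
  Position 1: 'n' -> consonant (running count: 0)
  Position 2: 'a' -> vowel (running count: 1)
  Position 3: 't' -> consonant (running count: 1)
  Position 4: 'r' -> consonant (running count: 1)
  Position 5: 'e' -> vowel (running count: 2)
Total vowels: 2

2


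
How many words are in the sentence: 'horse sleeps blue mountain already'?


Counting words by splitting on spaces:
  Word 1: 'horse'
  Word 2: 'sleeps'
  Word 3: 'blue'
  Word 4: 'mountain'
  Word 5: 'already'
Total words: 5

5


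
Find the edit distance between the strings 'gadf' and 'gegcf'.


Building DP table for s1='gadf' (len 4) and s2='gegcf' (len 5):
       g  e  g  c  f
    0  1  2  3  4  5
  g 1  0  1  2  3  4
  a 2  1  1  2  3  4
  d 3  2  2  2  3  4
  f 4  3  3  3  3  3
Edit distance = dp[4][5] = 3

3


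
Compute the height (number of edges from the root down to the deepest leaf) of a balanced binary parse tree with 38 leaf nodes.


In a balanced binary tree with n leaves the deepest leaf is ceil(log2(n)) edges below the root.
log2(38) = 5.2479
ceil(5.2479) = 6
height (edges) = 6

6


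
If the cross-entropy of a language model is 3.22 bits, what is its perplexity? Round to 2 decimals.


Perplexity formula: PP = 2^H
H = 3.22
PP = 2^3.22
Decompose: 2^3.22 = 2^3 * 2^0.22
2^3 = 8, 2^0.22 ~ 1.1647336
PP ~ 8 * 1.1647336 = 9.3178688
Rounded to 2 decimals: 9.32

9.32


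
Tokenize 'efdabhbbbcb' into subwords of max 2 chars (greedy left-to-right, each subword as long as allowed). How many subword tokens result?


'efdabhbbbcb' has 11 characters.
Chunking with max size 2:
  Chunk 1: 'ef' (positions 0-1)
  Chunk 2: 'da' (positions 2-3)
  Chunk 3: 'bh' (positions 4-5)
  Chunk 4: 'bb' (positions 6-7)
  Chunk 5: 'bc' (positions 8-9)
  Chunk 6: 'b' (positions 10-10)
Total chunks: ceil(11 / 2) = 6

6


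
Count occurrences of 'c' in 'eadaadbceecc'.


Scanning 'eadaadbceecc' for 'c':
  Position 7: 'c' -> MATCH (count: 1)
  Position 10: 'c' -> MATCH (count: 2)
  Position 11: 'c' -> MATCH (count: 3)
Total occurrences of 'c': 3

3


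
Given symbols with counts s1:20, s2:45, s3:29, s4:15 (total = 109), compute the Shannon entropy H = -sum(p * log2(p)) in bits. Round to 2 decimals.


Computing entropy H = -sum(p_i * log2(p_i)):
  s1: p = 20/109 = 0.1835, -p*log2(p) = 0.4489
  s2: p = 45/109 = 0.4128, -p*log2(p) = 0.5269
  s3: p = 29/109 = 0.2661, -p*log2(p) = 0.5082
  s4: p = 15/109 = 0.1376, -p*log2(p) = 0.3938
H = sum of terms = 1.8778
Rounded to 2 decimals: 1.88

1.88


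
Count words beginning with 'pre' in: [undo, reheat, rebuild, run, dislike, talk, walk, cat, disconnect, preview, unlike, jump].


Checking each word for prefix 'pre':
  'undo' -> no (count: 0)
  'reheat' -> no (count: 0)
  'rebuild' -> no (count: 0)
  'run' -> no (count: 0)
  'dislike' -> no (count: 0)
  'talk' -> no (count: 0)
  'walk' -> no (count: 0)
  'cat' -> no (count: 0)
  'disconnect' -> no (count: 0)
  'preview' -> YES, starts with 'pre' (count: 1)
  'unlike' -> no (count: 1)
  'jump' -> no (count: 1)
Total with prefix 'pre': 1

1


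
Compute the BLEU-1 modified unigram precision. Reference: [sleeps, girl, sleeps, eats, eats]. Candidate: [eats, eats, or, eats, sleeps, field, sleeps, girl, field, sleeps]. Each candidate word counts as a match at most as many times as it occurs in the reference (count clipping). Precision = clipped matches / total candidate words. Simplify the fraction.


Reference word counts: {'eats': 2, 'girl': 1, 'sleeps': 2}
Checking each candidate word (with clipping):
  'eats' -> in reference (ref count 2, used 1/2) -> match (matches: 1)
  'eats' -> in reference (ref count 2, used 2/2) -> match (matches: 2)
  'or' -> not in reference -> no match (matches: 2)
  'eats' -> ref count 2 already used up (2/2) -> clipped, no match (matches: 2)
  'sleeps' -> in reference (ref count 2, used 1/2) -> match (matches: 3)
  'field' -> not in reference -> no match (matches: 3)
  'sleeps' -> in reference (ref count 2, used 2/2) -> match (matches: 4)
  'girl' -> in reference (ref count 1, used 1/1) -> match (matches: 5)
  'field' -> not in reference -> no match (matches: 5)
  'sleeps' -> ref count 2 already used up (2/2) -> clipped, no match (matches: 5)
Clipped matches: 5, Candidate length: 10
Precision = 5/10 = 1/2

1/2


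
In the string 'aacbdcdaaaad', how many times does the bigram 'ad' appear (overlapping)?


Scanning 'aacbdcdaaaad' for bigram 'ad':
  Position 0: 'aa' -> no
  Position 1: 'ac' -> no
  Position 2: 'cb' -> no
  Position 3: 'bd' -> no
  Position 4: 'dc' -> no
  Position 5: 'cd' -> no
  Position 6: 'da' -> no
  Position 7: 'aa' -> no
  Position 8: 'aa' -> no
  Position 9: 'aa' -> no
  Position 10: 'ad' -> MATCH
Total matches: 1

1


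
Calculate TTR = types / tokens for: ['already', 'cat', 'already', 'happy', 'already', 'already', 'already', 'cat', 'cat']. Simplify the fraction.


Tokens: 9
Unique types: ('already', 'cat', 'happy') = 3
TTR = 3/9
Simplify: divide both by 3 -> 1/3
TTR = 1/3

1/3


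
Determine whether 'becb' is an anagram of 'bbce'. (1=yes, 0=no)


Sort characters of 'becb': 'bbce'
Sort characters of 'bbce': 'bbce'
Sorted forms match -> they ARE anagrams
Result: 1

1


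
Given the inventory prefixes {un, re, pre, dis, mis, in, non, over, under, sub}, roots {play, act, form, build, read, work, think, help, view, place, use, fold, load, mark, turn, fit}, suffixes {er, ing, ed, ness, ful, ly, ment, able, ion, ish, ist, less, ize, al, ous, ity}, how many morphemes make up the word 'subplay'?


Segmenting 'subplay' against the inventory:
  'sub' -> prefix (morpheme 1)
  'play' -> root (morpheme 2)
Total morphemes: 2

2


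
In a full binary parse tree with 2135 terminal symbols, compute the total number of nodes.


Leaf nodes (terminals): 2135
Internal nodes = n - 1 = 2135 - 1 = 2134
Total = leaves + internal = 2135 + 2134 = 4269

4269


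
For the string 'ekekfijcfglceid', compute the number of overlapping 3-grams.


String 'ekekfijcfglceid' has length L = 15.
Number of overlapping n-grams = L - n + 1
Substituting: 15 - 3 + 1 = 13

13


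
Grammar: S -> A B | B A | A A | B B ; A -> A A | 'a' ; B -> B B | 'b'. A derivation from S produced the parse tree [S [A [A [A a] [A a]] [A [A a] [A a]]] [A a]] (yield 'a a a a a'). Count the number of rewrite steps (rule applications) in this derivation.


Every bracketed nonterminal node [X ...] in the tree is produced by exactly one rule application.
Reading the tree off as a leftmost derivation:
  Step 1: S  =>  A A   (applied S -> A A)
  Step 2: A A  =>  A A A   (applied A -> A A)
  Step 3: A A A  =>  A A A A   (applied A -> A A)
  Step 4: A A A A  =>  a A A A   (applied A -> a)
  Step 5: a A A A  =>  a a A A   (applied A -> a)
  Step 6: a a A A  =>  a a A A A   (applied A -> A A)
  Step 7: a a A A A  =>  a a a A A   (applied A -> a)
  Step 8: a a a A A  =>  a a a a A   (applied A -> a)
  Step 9: a a a a A  =>  a a a a a   (applied A -> a)
Final yield: a a a a a
Total rewrite steps: 9

9


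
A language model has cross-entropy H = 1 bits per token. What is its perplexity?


Perplexity formula: PP = 2^H
H = 1
PP = 2^1
Steps: 2^1 = 2
PP = 2

2


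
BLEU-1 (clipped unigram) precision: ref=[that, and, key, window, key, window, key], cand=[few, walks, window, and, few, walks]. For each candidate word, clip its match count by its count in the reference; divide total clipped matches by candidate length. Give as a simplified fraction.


Reference word counts: {'and': 1, 'key': 3, 'that': 1, 'window': 2}
Checking each candidate word (with clipping):
  'few' -> not in reference -> no match (matches: 0)
  'walks' -> not in reference -> no match (matches: 0)
  'window' -> in reference (ref count 2, used 1/2) -> match (matches: 1)
  'and' -> in reference (ref count 1, used 1/1) -> match (matches: 2)
  'few' -> not in reference -> no match (matches: 2)
  'walks' -> not in reference -> no match (matches: 2)
Clipped matches: 2, Candidate length: 6
Precision = 2/6 = 1/3

1/3


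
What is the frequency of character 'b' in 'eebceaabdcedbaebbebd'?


Scanning 'eebceaabdcedbaebbebd' for 'b':
  Position 2: 'b' -> MATCH (count: 1)
  Position 7: 'b' -> MATCH (count: 2)
  Position 12: 'b' -> MATCH (count: 3)
  Position 15: 'b' -> MATCH (count: 4)
  Position 16: 'b' -> MATCH (count: 5)
  Position 18: 'b' -> MATCH (count: 6)
Total occurrences of 'b': 6

6


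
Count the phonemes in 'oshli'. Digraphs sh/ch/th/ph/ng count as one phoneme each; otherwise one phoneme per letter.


Parsing 'oshli' greedily, digraphs first:
  'o' -> vowel phoneme (phonemes so far: 1)
  'sh' -> digraph (1 consonant phoneme) (phonemes so far: 2)
  'l' -> consonant phoneme (phonemes so far: 3)
  'i' -> vowel phoneme (phonemes so far: 4)
Total phonemes: 4

4


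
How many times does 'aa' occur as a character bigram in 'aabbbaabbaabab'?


Scanning 'aabbbaabbaabab' for bigram 'aa':
  Position 0: 'aa' -> MATCH
  Position 1: 'ab' -> no
  Position 2: 'bb' -> no
  Position 3: 'bb' -> no
  Position 4: 'ba' -> no
  Position 5: 'aa' -> MATCH
  Position 6: 'ab' -> no
  Position 7: 'bb' -> no
  Position 8: 'ba' -> no
  Position 9: 'aa' -> MATCH
  Position 10: 'ab' -> no
  Position 11: 'ba' -> no
  Position 12: 'ab' -> no
Total matches: 3

3


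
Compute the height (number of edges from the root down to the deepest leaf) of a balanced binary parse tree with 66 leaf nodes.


In a balanced binary tree with n leaves the deepest leaf is ceil(log2(n)) edges below the root.
log2(66) = 6.0444
ceil(6.0444) = 7
height (edges) = 7

7


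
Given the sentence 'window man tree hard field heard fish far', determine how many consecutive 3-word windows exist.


Word trigrams from [8] words:
  Trigram 1: (window man tree)
  Trigram 2: (man tree hard)
  Trigram 3: (tree hard field)
  Trigram 4: (hard field heard)
  Trigram 5: (field heard fish)
  Trigram 6: (heard fish far)
Total word trigrams: 8 - 2 = 6

6


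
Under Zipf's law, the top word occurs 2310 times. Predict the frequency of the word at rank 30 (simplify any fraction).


Zipf's law: freq(rank) = f1 / rank
f1 = 2310, rank = 30
freq = 2310 / 30
= 77

77


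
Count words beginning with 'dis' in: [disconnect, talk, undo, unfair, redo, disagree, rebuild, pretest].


Checking each word for prefix 'dis':
  'disconnect' -> YES, starts with 'dis' (count: 1)
  'talk' -> no (count: 1)
  'undo' -> no (count: 1)
  'unfair' -> no (count: 1)
  'redo' -> no (count: 1)
  'disagree' -> YES, starts with 'dis' (count: 2)
  'rebuild' -> no (count: 2)
  'pretest' -> no (count: 2)
Total with prefix 'dis': 2

2


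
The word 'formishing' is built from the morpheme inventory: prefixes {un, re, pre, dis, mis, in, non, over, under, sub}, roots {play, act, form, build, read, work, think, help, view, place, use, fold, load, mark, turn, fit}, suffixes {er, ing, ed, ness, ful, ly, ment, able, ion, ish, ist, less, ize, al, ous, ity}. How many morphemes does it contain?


Segmenting 'formishing' against the inventory:
  'form' -> root (morpheme 1)
  'ish' -> suffix (morpheme 2)
  'ing' -> suffix (morpheme 3)
Total morphemes: 3

3


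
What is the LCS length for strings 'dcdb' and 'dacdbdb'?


DP table for LCS of 'dcdb' and 'dacdbdb':
       d  a  c  d  b  d  b
    0  0  0  0  0  0  0  0
  d 0  1  1  1  1  1  1  1
  c 0  1  1  2  2  2  2  2
  d 0  1  1  2  3  3  3  3
  b 0  1  1  2  3  4  4  4
LCS: 'dcdb'
LCS length = 4

4


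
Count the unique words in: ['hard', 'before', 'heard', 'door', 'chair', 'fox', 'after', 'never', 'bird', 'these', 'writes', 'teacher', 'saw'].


Listing all tokens and tracking unique types:
  Token 1: 'hard' -> NEW (unique so far: 1)
  Token 2: 'before' -> NEW (unique so far: 2)
  Token 3: 'heard' -> NEW (unique so far: 3)
  Token 4: 'door' -> NEW (unique so far: 4)
  Token 5: 'chair' -> NEW (unique so far: 5)
  Token 6: 'fox' -> NEW (unique so far: 6)
  Token 7: 'after' -> NEW (unique so far: 7)
  Token 8: 'never' -> NEW (unique so far: 8)
  Token 9: 'bird' -> NEW (unique so far: 9)
  Token 10: 'these' -> NEW (unique so far: 10)
  Token 11: 'writes' -> NEW (unique so far: 11)
  Token 12: 'teacher' -> NEW (unique so far: 12)
  Token 13: 'saw' -> NEW (unique so far: 13)
Unique types: ('after', 'before', 'bird', 'chair', 'door', 'fox', 'hard', 'heard', 'never', 'saw', 'teacher', 'these', 'writes')
Vocabulary size: 13

13


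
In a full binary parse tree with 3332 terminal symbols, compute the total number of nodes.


Leaf nodes (terminals): 3332
Internal nodes = n - 1 = 3332 - 1 = 3331
Total = leaves + internal = 3332 + 3331 = 6663

6663


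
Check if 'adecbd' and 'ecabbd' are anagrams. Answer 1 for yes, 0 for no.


Sort characters of 'adecbd': 'abcdde'
Sort characters of 'ecabbd': 'abbcde'
Sorted forms differ -> they are NOT anagrams
Result: 0

0


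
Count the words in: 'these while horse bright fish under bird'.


Counting words by splitting on spaces:
  Word 1: 'these'
  Word 2: 'while'
  Word 3: 'horse'
  Word 4: 'bright'
  Word 5: 'fish'
  Word 6: 'under'
  Word 7: 'bird'
Total words: 7

7


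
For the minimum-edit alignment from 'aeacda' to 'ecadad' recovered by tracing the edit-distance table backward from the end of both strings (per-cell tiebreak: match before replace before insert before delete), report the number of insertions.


Edit distance = 4. Backtracking from cell (6, 6) with preference match > replace > insert > delete,
then listing the resulting alignment 'aeacda' -> 'ecadad' left to right:
  Step 1: delete 'a'
  Step 2: keep 'e'
  Step 3: replace a->c
  Step 4: replace c->a
  Step 5: keep 'd'
  Step 6: keep 'a'
  Step 7: insert 'd' [insertion #1]
Total insertions: 1

1


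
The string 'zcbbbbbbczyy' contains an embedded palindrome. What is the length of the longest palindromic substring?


Scanning 'zcbbbbbbczyy' for palindromic substrings.
Substring at positions 0-9: 'zcbbbbbbcz'.
Check: reverse('zcbbbbbbcz') = 'zcbbbbbbcz' -> palindrome confirmed.
Neighbouring characters ('-' / 'y') break symmetry, so it cannot extend further.
No longer palindromic substring exists; longest length = 10

10


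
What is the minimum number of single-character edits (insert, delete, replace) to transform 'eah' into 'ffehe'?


Building DP table for s1='eah' (len 3) and s2='ffehe' (len 5):
       f  f  e  h  e
    0  1  2  3  4  5
  e 1  1  2  2  3  4
  a 2  2  2  3  3  4
  h 3  3  3  3  3  4
Edit distance = dp[3][5] = 4

4


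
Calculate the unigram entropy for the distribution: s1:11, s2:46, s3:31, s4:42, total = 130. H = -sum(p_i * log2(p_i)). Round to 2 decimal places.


Computing entropy H = -sum(p_i * log2(p_i)):
  s1: p = 11/130 = 0.0846, -p*log2(p) = 0.3015
  s2: p = 46/130 = 0.3538, -p*log2(p) = 0.5303
  s3: p = 31/130 = 0.2385, -p*log2(p) = 0.4932
  s4: p = 42/130 = 0.3231, -p*log2(p) = 0.5266
H = sum of terms = 1.8516
Rounded to 2 decimals: 1.85

1.85


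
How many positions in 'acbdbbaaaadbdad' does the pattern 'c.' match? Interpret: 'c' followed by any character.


Pattern: c. means 'c' followed by any character.
Scanning 'acbdbbaaaadbdad' position-by-position:
  Pos 0: window 'ac' -> no
  Pos 1: window 'cb' -> MATCH
  Pos 2: window 'bd' -> no
  Pos 3: window 'db' -> no
  Pos 4: window 'bb' -> no
  Pos 5: window 'ba' -> no
  Pos 6: window 'aa' -> no
  Pos 7: window 'aa' -> no
  Pos 8: window 'aa' -> no
  Pos 9: window 'ad' -> no
  Pos 10: window 'db' -> no
  Pos 11: window 'bd' -> no
  Pos 12: window 'da' -> no
  Pos 13: window 'ad' -> no
  Pos 14: window 'd' -> no
Total matches: 1

1


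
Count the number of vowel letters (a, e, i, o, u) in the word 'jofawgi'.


Scanning each character of 'jofawgi':
  Position 1: 'j' -> consonant (running count: 0)
  Position 2: 'o' -> vowel (running count: 1)
  Position 3: 'f' -> consonant (running count: 1)
  Position 4: 'a' -> vowel (running count: 2)
  Position 5: 'w' -> consonant (running count: 2)
  Position 6: 'g' -> consonant (running count: 2)
  Position 7: 'i' -> vowel (running count: 3)
Total vowels: 3

3


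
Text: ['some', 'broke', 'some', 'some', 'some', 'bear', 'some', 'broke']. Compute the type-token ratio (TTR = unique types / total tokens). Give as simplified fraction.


Tokens: 8
Unique types: ('bear', 'broke', 'some') = 3
TTR = 3/8
Already in lowest terms.

3/8


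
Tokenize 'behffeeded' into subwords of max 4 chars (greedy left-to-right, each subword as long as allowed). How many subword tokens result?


'behffeeded' has 10 characters.
Chunking with max size 4:
  Chunk 1: 'behf' (positions 0-3)
  Chunk 2: 'feed' (positions 4-7)
  Chunk 3: 'ed' (positions 8-9)
Total chunks: ceil(10 / 4) = 3

3


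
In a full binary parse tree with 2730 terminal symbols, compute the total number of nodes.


Leaf nodes (terminals): 2730
Internal nodes = n - 1 = 2730 - 1 = 2729
Total = leaves + internal = 2730 + 2729 = 5459

5459


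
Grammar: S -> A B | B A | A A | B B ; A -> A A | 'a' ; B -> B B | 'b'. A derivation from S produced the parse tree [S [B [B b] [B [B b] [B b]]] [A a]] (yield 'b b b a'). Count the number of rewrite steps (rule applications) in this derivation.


Every bracketed nonterminal node [X ...] in the tree is produced by exactly one rule application.
Reading the tree off as a leftmost derivation:
  Step 1: S  =>  B A   (applied S -> B A)
  Step 2: B A  =>  B B A   (applied B -> B B)
  Step 3: B B A  =>  b B A   (applied B -> b)
  Step 4: b B A  =>  b B B A   (applied B -> B B)
  Step 5: b B B A  =>  b b B A   (applied B -> b)
  Step 6: b b B A  =>  b b b A   (applied B -> b)
  Step 7: b b b A  =>  b b b a   (applied A -> a)
Final yield: b b b a
Total rewrite steps: 7

7


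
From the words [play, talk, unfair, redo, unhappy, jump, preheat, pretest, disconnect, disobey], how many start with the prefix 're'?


Checking each word for prefix 're':
  'play' -> no (count: 0)
  'talk' -> no (count: 0)
  'unfair' -> no (count: 0)
  'redo' -> YES, starts with 're' (count: 1)
  'unhappy' -> no (count: 1)
  'jump' -> no (count: 1)
  'preheat' -> no (count: 1)
  'pretest' -> no (count: 1)
  'disconnect' -> no (count: 1)
  'disobey' -> no (count: 1)
Total with prefix 're': 1

1


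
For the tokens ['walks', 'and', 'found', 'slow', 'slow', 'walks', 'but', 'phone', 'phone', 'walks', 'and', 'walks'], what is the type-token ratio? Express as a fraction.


Tokens: 12
Unique types: ('and', 'but', 'found', 'phone', 'slow', 'walks') = 6
TTR = 6/12
Simplify: divide both by 6 -> 1/2
TTR = 1/2

1/2


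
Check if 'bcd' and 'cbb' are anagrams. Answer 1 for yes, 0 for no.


Sort characters of 'bcd': 'bcd'
Sort characters of 'cbb': 'bbc'
Sorted forms differ -> they are NOT anagrams
Result: 0

0


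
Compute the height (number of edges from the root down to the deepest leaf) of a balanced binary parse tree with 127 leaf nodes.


In a balanced binary tree with n leaves the deepest leaf is ceil(log2(n)) edges below the root.
log2(127) = 6.9887
ceil(6.9887) = 7
height (edges) = 7

7


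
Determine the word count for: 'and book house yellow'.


Counting words by splitting on spaces:
  Word 1: 'and'
  Word 2: 'book'
  Word 3: 'house'
  Word 4: 'yellow'
Total words: 4

4


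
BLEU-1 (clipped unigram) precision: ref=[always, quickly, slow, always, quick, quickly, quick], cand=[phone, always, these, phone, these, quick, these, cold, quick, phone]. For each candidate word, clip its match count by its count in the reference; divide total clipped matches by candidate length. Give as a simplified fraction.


Reference word counts: {'always': 2, 'quick': 2, 'quickly': 2, 'slow': 1}
Checking each candidate word (with clipping):
  'phone' -> not in reference -> no match (matches: 0)
  'always' -> in reference (ref count 2, used 1/2) -> match (matches: 1)
  'these' -> not in reference -> no match (matches: 1)
  'phone' -> not in reference -> no match (matches: 1)
  'these' -> not in reference -> no match (matches: 1)
  'quick' -> in reference (ref count 2, used 1/2) -> match (matches: 2)
  'these' -> not in reference -> no match (matches: 2)
  'cold' -> not in reference -> no match (matches: 2)
  'quick' -> in reference (ref count 2, used 2/2) -> match (matches: 3)
  'phone' -> not in reference -> no match (matches: 3)
Clipped matches: 3, Candidate length: 10
Precision = 3/10

3/10


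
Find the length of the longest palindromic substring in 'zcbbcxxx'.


Scanning 'zcbbcxxx' for palindromic substrings.
Substring at positions 1-4: 'cbbc'.
Check: reverse('cbbc') = 'cbbc' -> palindrome confirmed.
Neighbouring characters ('z' / 'x') break symmetry, so it cannot extend further.
No longer palindromic substring exists; longest length = 4

4


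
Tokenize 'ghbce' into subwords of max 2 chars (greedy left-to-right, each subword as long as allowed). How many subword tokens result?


'ghbce' has 5 characters.
Chunking with max size 2:
  Chunk 1: 'gh' (positions 0-1)
  Chunk 2: 'bc' (positions 2-3)
  Chunk 3: 'e' (positions 4-4)
Total chunks: ceil(5 / 2) = 3

3


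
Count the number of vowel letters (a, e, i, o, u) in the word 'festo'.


Scanning each character of 'festo':
  Position 1: 'f' -> consonant (running count: 0)
  Position 2: 'e' -> vowel (running count: 1)
  Position 3: 's' -> consonant (running count: 1)
  Position 4: 't' -> consonant (running count: 1)
  Position 5: 'o' -> vowel (running count: 2)
Total vowels: 2

2


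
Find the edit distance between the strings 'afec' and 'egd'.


Building DP table for s1='afec' (len 4) and s2='egd' (len 3):
       e  g  d
    0  1  2  3
  a 1  1  2  3
  f 2  2  2  3
  e 3  2  3  3
  c 4  3  3  4
Edit distance = dp[4][3] = 4

4


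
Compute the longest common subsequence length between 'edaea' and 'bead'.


DP table for LCS of 'edaea' and 'bead':
       b  e  a  d
    0  0  0  0  0
  e 0  0  1  1  1
  d 0  0  1  1  2
  a 0  0  1  2  2
  e 0  0  1  2  2
  a 0  0  1  2  2
LCS: 'ed'
LCS length = 2

2


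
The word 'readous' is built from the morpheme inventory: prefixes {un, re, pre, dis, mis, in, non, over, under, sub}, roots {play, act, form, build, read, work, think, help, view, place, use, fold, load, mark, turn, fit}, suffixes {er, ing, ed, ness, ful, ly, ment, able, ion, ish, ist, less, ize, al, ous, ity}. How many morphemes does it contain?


Segmenting 'readous' against the inventory:
  'read' -> root (morpheme 1)
  'ous' -> suffix (morpheme 2)
Total morphemes: 2

2


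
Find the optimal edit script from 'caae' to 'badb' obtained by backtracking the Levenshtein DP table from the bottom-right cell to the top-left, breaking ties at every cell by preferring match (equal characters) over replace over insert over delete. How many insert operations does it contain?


Edit distance = 3. Backtracking from cell (4, 4) with preference match > replace > insert > delete,
then listing the resulting alignment 'caae' -> 'badb' left to right:
  Step 1: replace c->b
  Step 2: keep 'a'
  Step 3: replace a->d
  Step 4: replace e->b
Total insertions: 0

0


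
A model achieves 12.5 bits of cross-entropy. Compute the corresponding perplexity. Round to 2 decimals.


Perplexity formula: PP = 2^H
H = 12.5
PP = 2^12.5
Decompose: 2^12.5 = 2^12 * 2^0.5 = 2^12 * sqrt(2)
2^12 = 4096, sqrt(2) ~ 1.4142136
PP ~ 4096 * 1.4142136 = 5792.6189056
Rounded to 2 decimals: 5792.62

5792.62


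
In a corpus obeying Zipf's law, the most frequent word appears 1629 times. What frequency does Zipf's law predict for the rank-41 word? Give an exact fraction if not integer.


Zipf's law: freq(rank) = f1 / rank
f1 = 1629, rank = 41
freq = 1629 / 41
GCD(1629, 41) = 1
Simplified: 1629/41

1629/41


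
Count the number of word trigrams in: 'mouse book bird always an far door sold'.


Word trigrams from [8] words:
  Trigram 1: (mouse book bird)
  Trigram 2: (book bird always)
  Trigram 3: (bird always an)
  Trigram 4: (always an far)
  Trigram 5: (an far door)
  Trigram 6: (far door sold)
Total word trigrams: 8 - 2 = 6

6


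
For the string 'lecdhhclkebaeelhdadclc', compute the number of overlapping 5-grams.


String 'lecdhhclkebaeelhdadclc' has length L = 22.
Number of overlapping n-grams = L - n + 1
Substituting: 22 - 5 + 1 = 18

18


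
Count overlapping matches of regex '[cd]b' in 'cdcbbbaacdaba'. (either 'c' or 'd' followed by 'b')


Pattern: [cd]b means either 'c' or 'd' followed by 'b'.
Scanning 'cdcbbbaacdaba' position-by-position:
  Pos 0: window 'cd' -> no
  Pos 1: window 'dc' -> no
  Pos 2: window 'cb' -> MATCH
  Pos 3: window 'bb' -> no
  Pos 4: window 'bb' -> no
  Pos 5: window 'ba' -> no
  Pos 6: window 'aa' -> no
  Pos 7: window 'ac' -> no
  Pos 8: window 'cd' -> no
  Pos 9: window 'da' -> no
  Pos 10: window 'ab' -> no
  Pos 11: window 'ba' -> no
  Pos 12: window 'a' -> no
Total matches: 1

1


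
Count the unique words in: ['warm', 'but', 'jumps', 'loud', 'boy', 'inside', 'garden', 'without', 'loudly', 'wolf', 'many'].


Listing all tokens and tracking unique types:
  Token 1: 'warm' -> NEW (unique so far: 1)
  Token 2: 'but' -> NEW (unique so far: 2)
  Token 3: 'jumps' -> NEW (unique so far: 3)
  Token 4: 'loud' -> NEW (unique so far: 4)
  Token 5: 'boy' -> NEW (unique so far: 5)
  Token 6: 'inside' -> NEW (unique so far: 6)
  Token 7: 'garden' -> NEW (unique so far: 7)
  Token 8: 'without' -> NEW (unique so far: 8)
  Token 9: 'loudly' -> NEW (unique so far: 9)
  Token 10: 'wolf' -> NEW (unique so far: 10)
  Token 11: 'many' -> NEW (unique so far: 11)
Unique types: ('boy', 'but', 'garden', 'inside', 'jumps', 'loud', 'loudly', 'many', 'warm', 'without', 'wolf')
Vocabulary size: 11

11


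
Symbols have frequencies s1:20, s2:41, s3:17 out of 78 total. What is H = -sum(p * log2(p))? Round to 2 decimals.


Computing entropy H = -sum(p_i * log2(p_i)):
  s1: p = 20/78 = 0.2564, -p*log2(p) = 0.5035
  s2: p = 41/78 = 0.5256, -p*log2(p) = 0.4877
  s3: p = 17/78 = 0.2179, -p*log2(p) = 0.4790
H = sum of terms = 1.4702
Rounded to 2 decimals: 1.47

1.47


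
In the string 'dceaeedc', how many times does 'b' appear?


Scanning 'dceaeedc' for 'b':
  No matches found.
Total occurrences of 'b': 0

0


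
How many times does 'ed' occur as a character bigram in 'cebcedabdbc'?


Scanning 'cebcedabdbc' for bigram 'ed':
  Position 0: 'ce' -> no
  Position 1: 'eb' -> no
  Position 2: 'bc' -> no
  Position 3: 'ce' -> no
  Position 4: 'ed' -> MATCH
  Position 5: 'da' -> no
  Position 6: 'ab' -> no
  Position 7: 'bd' -> no
  Position 8: 'db' -> no
  Position 9: 'bc' -> no
Total matches: 1

1


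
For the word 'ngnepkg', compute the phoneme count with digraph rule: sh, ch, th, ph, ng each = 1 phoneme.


Parsing 'ngnepkg' greedily, digraphs first:
  'ng' -> digraph (1 consonant phoneme) (phonemes so far: 1)
  'n' -> consonant phoneme (phonemes so far: 2)
  'e' -> vowel phoneme (phonemes so far: 3)
  'p' -> consonant phoneme (phonemes so far: 4)
  'k' -> consonant phoneme (phonemes so far: 5)
  'g' -> consonant phoneme (phonemes so far: 6)
Total phonemes: 6

6


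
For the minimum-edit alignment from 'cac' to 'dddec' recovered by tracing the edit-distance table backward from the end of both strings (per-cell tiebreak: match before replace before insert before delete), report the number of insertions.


Edit distance = 4. Backtracking from cell (3, 5) with preference match > replace > insert > delete,
then listing the resulting alignment 'cac' -> 'dddec' left to right:
  Step 1: insert 'd' [insertion #1]
  Step 2: insert 'd' [insertion #2]
  Step 3: replace c->d
  Step 4: replace a->e
  Step 5: keep 'c'
Total insertions: 2

2


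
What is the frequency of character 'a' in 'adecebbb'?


Scanning 'adecebbb' for 'a':
  Position 0: 'a' -> MATCH (count: 1)
Total occurrences of 'a': 1

1


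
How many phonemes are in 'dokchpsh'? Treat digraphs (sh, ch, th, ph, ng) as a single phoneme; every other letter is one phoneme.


Parsing 'dokchpsh' greedily, digraphs first:
  'd' -> consonant phoneme (phonemes so far: 1)
  'o' -> vowel phoneme (phonemes so far: 2)
  'k' -> consonant phoneme (phonemes so far: 3)
  'ch' -> digraph (1 consonant phoneme) (phonemes so far: 4)
  'p' -> consonant phoneme (phonemes so far: 5)
  'sh' -> digraph (1 consonant phoneme) (phonemes so far: 6)
Total phonemes: 6

6


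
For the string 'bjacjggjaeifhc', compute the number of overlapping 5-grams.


String 'bjacjggjaeifhc' has length L = 14.
Number of overlapping n-grams = L - n + 1
Substituting: 14 - 5 + 1 = 10

10


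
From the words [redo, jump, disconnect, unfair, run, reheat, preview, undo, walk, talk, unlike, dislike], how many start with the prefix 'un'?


Checking each word for prefix 'un':
  'redo' -> no (count: 0)
  'jump' -> no (count: 0)
  'disconnect' -> no (count: 0)
  'unfair' -> YES, starts with 'un' (count: 1)
  'run' -> no (count: 1)
  'reheat' -> no (count: 1)
  'preview' -> no (count: 1)
  'undo' -> YES, starts with 'un' (count: 2)
  'walk' -> no (count: 2)
  'talk' -> no (count: 2)
  'unlike' -> YES, starts with 'un' (count: 3)
  'dislike' -> no (count: 3)
Total with prefix 'un': 3

3


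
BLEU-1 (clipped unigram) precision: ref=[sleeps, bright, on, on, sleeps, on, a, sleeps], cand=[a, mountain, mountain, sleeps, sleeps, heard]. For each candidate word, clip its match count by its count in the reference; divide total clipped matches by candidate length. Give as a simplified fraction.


Reference word counts: {'a': 1, 'bright': 1, 'on': 3, 'sleeps': 3}
Checking each candidate word (with clipping):
  'a' -> in reference (ref count 1, used 1/1) -> match (matches: 1)
  'mountain' -> not in reference -> no match (matches: 1)
  'mountain' -> not in reference -> no match (matches: 1)
  'sleeps' -> in reference (ref count 3, used 1/3) -> match (matches: 2)
  'sleeps' -> in reference (ref count 3, used 2/3) -> match (matches: 3)
  'heard' -> not in reference -> no match (matches: 3)
Clipped matches: 3, Candidate length: 6
Precision = 3/6 = 1/2

1/2


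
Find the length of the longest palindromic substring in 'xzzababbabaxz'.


Scanning 'xzzababbabaxz' for palindromic substrings.
Substring at positions 3-10: 'ababbaba'.
Check: reverse('ababbaba') = 'ababbaba' -> palindrome confirmed.
Neighbouring characters ('z' / 'x') break symmetry, so it cannot extend further.
No longer palindromic substring exists; longest length = 8

8


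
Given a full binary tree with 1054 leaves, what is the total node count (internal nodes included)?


Leaf nodes (terminals): 1054
Internal nodes = n - 1 = 1054 - 1 = 1053
Total = leaves + internal = 1054 + 1053 = 2107

2107


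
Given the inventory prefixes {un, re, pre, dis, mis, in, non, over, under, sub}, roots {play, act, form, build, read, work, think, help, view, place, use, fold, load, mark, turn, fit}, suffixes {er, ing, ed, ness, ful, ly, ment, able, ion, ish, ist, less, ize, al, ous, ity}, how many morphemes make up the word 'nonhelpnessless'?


Segmenting 'nonhelpnessless' against the inventory:
  'non' -> prefix (morpheme 1)
  'help' -> root (morpheme 2)
  'ness' -> suffix (morpheme 3)
  'less' -> suffix (morpheme 4)
Total morphemes: 4

4


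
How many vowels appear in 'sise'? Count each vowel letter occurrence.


Scanning each character of 'sise':
  Position 1: 's' -> consonant (running count: 0)
  Position 2: 'i' -> vowel (running count: 1)
  Position 3: 's' -> consonant (running count: 1)
  Position 4: 'e' -> vowel (running count: 2)
Total vowels: 2

2


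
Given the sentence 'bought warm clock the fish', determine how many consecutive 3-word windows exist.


Word trigrams from [5] words:
  Trigram 1: (bought warm clock)
  Trigram 2: (warm clock the)
  Trigram 3: (clock the fish)
Total word trigrams: 5 - 2 = 3

3


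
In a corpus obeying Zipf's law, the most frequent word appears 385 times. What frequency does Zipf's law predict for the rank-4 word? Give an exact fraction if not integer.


Zipf's law: freq(rank) = f1 / rank
f1 = 385, rank = 4
freq = 385 / 4
GCD(385, 4) = 1
Simplified: 385/4

385/4


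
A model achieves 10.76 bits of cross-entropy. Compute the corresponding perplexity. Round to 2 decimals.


Perplexity formula: PP = 2^H
H = 10.76
PP = 2^10.76
Decompose: 2^10.76 = 2^10 * 2^0.76
2^10 = 1024, 2^0.76 ~ 1.6934906
PP ~ 1024 * 1.6934906 = 1734.1343744
Rounded to 2 decimals: 1734.13

1734.13


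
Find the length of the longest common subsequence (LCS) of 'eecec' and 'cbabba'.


DP table for LCS of 'eecec' and 'cbabba':
       c  b  a  b  b  a
    0  0  0  0  0  0  0
  e 0  0  0  0  0  0  0
  e 0  0  0  0  0  0  0
  c 0  1  1  1  1  1  1
  e 0  1  1  1  1  1  1
  c 0  1  1  1  1  1  1
LCS: 'c'
LCS length = 1

1


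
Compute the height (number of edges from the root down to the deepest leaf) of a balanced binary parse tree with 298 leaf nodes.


In a balanced binary tree with n leaves the deepest leaf is ceil(log2(n)) edges below the root.
log2(298) = 8.2192
ceil(8.2192) = 9
height (edges) = 9

9


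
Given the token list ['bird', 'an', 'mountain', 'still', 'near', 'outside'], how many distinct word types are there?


Listing all tokens and tracking unique types:
  Token 1: 'bird' -> NEW (unique so far: 1)
  Token 2: 'an' -> NEW (unique so far: 2)
  Token 3: 'mountain' -> NEW (unique so far: 3)
  Token 4: 'still' -> NEW (unique so far: 4)
  Token 5: 'near' -> NEW (unique so far: 5)
  Token 6: 'outside' -> NEW (unique so far: 6)
Unique types: ('an', 'bird', 'mountain', 'near', 'outside', 'still')
Vocabulary size: 6

6


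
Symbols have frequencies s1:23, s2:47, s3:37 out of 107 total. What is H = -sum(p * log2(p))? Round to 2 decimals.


Computing entropy H = -sum(p_i * log2(p_i)):
  s1: p = 23/107 = 0.2150, -p*log2(p) = 0.4767
  s2: p = 47/107 = 0.4393, -p*log2(p) = 0.5213
  s3: p = 37/107 = 0.3458, -p*log2(p) = 0.5298
H = sum of terms = 1.5278
Rounded to 2 decimals: 1.53

1.53


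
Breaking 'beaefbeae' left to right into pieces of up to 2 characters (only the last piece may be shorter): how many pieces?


'beaefbeae' has 9 characters.
Chunking with max size 2:
  Chunk 1: 'be' (positions 0-1)
  Chunk 2: 'ae' (positions 2-3)
  Chunk 3: 'fb' (positions 4-5)
  Chunk 4: 'ea' (positions 6-7)
  Chunk 5: 'e' (positions 8-8)
Total chunks: ceil(9 / 2) = 5

5


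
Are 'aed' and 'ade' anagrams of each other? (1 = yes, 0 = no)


Sort characters of 'aed': 'ade'
Sort characters of 'ade': 'ade'
Sorted forms match -> they ARE anagrams
Result: 1

1


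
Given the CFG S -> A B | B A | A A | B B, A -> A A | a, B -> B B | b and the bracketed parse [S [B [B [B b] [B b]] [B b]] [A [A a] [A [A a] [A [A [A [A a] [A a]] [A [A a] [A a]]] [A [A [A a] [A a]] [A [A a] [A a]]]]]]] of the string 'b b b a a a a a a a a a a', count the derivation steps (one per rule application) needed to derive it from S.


Every bracketed nonterminal node [X ...] in the tree is produced by exactly one rule application.
Reading the tree off as a leftmost derivation:
  Step 1: S  =>  B A   (applied S -> B A)
  Step 2: B A  =>  B B A   (applied B -> B B)
  Step 3: B B A  =>  B B B A   (applied B -> B B)
  Step 4: B B B A  =>  b B B A   (applied B -> b)
  Step 5: b B B A  =>  b b B A   (applied B -> b)
  Step 6: b b B A  =>  b b b A   (applied B -> b)
  Step 7: b b b A  =>  b b b A A   (applied A -> A A)
  Step 8: b b b A A  =>  b b b a A   (applied A -> a)
  Step 9: b b b a A  =>  b b b a A A   (applied A -> A A)
  Step 10: b b b a A A  =>  b b b a a A   (applied A -> a)
  Step 11: b b b a a A  =>  b b b a a A A   (applied A -> A A)
  Step 12: b b b a a A A  =>  b b b a a A A A   (applied A -> A A)
  Step 13: b b b a a A A A  =>  b b b a a A A A A   (applied A -> A A)
  Step 14: b b b a a A A A A  =>  b b b a a a A A A   (applied A -> a)
  Step 15: b b b a a a A A A  =>  b b b a a a a A A   (applied A -> a)
  Step 16: b b b a a a a A A  =>  b b b a a a a A A A   (applied A -> A A)
  Step 17: b b b a a a a A A A  =>  b b b a a a a a A A   (applied A -> a)
  Step 18: b b b a a a a a A A  =>  b b b a a a a a a A   (applied A -> a)
  Step 19: b b b a a a a a a A  =>  b b b a a a a a a A A   (applied A -> A A)
  Step 20: b b b a a a a a a A A  =>  b b b a a a a a a A A A   (applied A -> A A)
  Step 21: b b b a a a a a a A A A  =>  b b b a a a a a a a A A   (applied A -> a)
  Step 22: b b b a a a a a a a A A  =>  b b b a a a a a a a a A   (applied A -> a)
  Step 23: b b b a a a a a a a a A  =>  b b b a a a a a a a a A A   (applied A -> A A)
  Step 24: b b b a a a a a a a a A A  =>  b b b a a a a a a a a a A   (applied A -> a)
  Step 25: b b b a a a a a a a a a A  =>  b b b a a a a a a a a a a   (applied A -> a)
Final yield: b b b a a a a a a a a a a
Total rewrite steps: 25

25


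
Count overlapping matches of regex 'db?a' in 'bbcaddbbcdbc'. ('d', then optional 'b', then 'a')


Pattern: db?a means 'd', then optional 'b', then 'a'.
Scanning 'bbcaddbbcdbc' position-by-position:
  Pos 0: window 'bbc' -> no
  Pos 1: window 'bca' -> no
  Pos 2: window 'cad' -> no
  Pos 3: window 'add' -> no
  Pos 4: window 'ddb' -> no
  Pos 5: window 'dbb' -> no
  Pos 6: window 'bbc' -> no
  Pos 7: window 'bcd' -> no
  Pos 8: window 'cdb' -> no
  Pos 9: window 'dbc' -> no
  Pos 10: window 'bc' -> no
  Pos 11: window 'c' -> no
Total matches: 0

0


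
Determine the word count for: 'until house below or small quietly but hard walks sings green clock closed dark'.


Counting words by splitting on spaces:
  Word 1: 'until'
  Word 2: 'house'
  Word 3: 'below'
  Word 4: 'or'
  Word 5: 'small'
  Word 6: 'quietly'
  Word 7: 'but'
  Word 8: 'hard'
  Word 9: 'walks'
  Word 10: 'sings'
  Word 11: 'green'
  Word 12: 'clock'
  Word 13: 'closed'
  Word 14: 'dark'
Total words: 14

14


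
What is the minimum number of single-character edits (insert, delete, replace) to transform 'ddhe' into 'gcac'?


Building DP table for s1='ddhe' (len 4) and s2='gcac' (len 4):
       g  c  a  c
    0  1  2  3  4
  d 1  1  2  3  4
  d 2  2  2  3  4
  h 3  3  3  3  4
  e 4  4  4  4  4
Edit distance = dp[4][4] = 4

4


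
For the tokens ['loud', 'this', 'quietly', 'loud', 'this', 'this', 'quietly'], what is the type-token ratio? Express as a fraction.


Tokens: 7
Unique types: ('loud', 'quietly', 'this') = 3
TTR = 3/7
Already in lowest terms.

3/7


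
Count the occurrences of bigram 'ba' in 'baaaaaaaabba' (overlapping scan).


Scanning 'baaaaaaaabba' for bigram 'ba':
  Position 0: 'ba' -> MATCH
  Position 1: 'aa' -> no
  Position 2: 'aa' -> no
  Position 3: 'aa' -> no
  Position 4: 'aa' -> no
  Position 5: 'aa' -> no
  Position 6: 'aa' -> no
  Position 7: 'aa' -> no
  Position 8: 'ab' -> no
  Position 9: 'bb' -> no
  Position 10: 'ba' -> MATCH
Total matches: 2

2


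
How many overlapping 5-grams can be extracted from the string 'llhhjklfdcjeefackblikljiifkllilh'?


String 'llhhjklfdcjeefackblikljiifkllilh' has length L = 32.
Number of overlapping n-grams = L - n + 1
Substituting: 32 - 5 + 1 = 28

28


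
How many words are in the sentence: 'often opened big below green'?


Counting words by splitting on spaces:
  Word 1: 'often'
  Word 2: 'opened'
  Word 3: 'big'
  Word 4: 'below'
  Word 5: 'green'
Total words: 5

5


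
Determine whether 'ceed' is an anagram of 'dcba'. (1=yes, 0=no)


Sort characters of 'ceed': 'cdee'
Sort characters of 'dcba': 'abcd'
Sorted forms differ -> they are NOT anagrams
Result: 0

0


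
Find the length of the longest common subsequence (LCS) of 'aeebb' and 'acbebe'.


DP table for LCS of 'aeebb' and 'acbebe':
       a  c  b  e  b  e
    0  0  0  0  0  0  0
  a 0  1  1  1  1  1  1
  e 0  1  1  1  2  2  2
  e 0  1  1  1  2  2  3
  b 0  1  1  2  2  3  3
  b 0  1  1  2  2  3  3
LCS: 'aee'
LCS length = 3

3


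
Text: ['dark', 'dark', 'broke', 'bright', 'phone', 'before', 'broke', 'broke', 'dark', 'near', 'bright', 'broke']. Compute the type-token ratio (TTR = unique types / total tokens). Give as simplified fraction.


Tokens: 12
Unique types: ('before', 'bright', 'broke', 'dark', 'near', 'phone') = 6
TTR = 6/12
Simplify: divide both by 6 -> 1/2
TTR = 1/2

1/2


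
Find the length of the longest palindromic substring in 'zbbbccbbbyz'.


Scanning 'zbbbccbbbyz' for palindromic substrings.
Substring at positions 1-8: 'bbbccbbb'.
Check: reverse('bbbccbbb') = 'bbbccbbb' -> palindrome confirmed.
Neighbouring characters ('z' / 'y') break symmetry, so it cannot extend further.
No longer palindromic substring exists; longest length = 8

8
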